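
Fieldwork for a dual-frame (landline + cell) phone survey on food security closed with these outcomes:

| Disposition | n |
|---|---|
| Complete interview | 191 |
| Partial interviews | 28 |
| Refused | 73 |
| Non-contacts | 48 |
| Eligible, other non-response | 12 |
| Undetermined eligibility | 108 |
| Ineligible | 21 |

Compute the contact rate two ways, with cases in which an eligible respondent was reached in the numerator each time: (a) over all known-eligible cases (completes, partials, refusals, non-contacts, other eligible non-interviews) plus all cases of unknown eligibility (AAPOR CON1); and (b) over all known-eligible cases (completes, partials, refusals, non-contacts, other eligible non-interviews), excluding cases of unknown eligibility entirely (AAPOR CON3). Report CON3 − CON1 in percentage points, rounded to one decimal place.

20.3

Numerator = 191 + 28 + 73 + 12 = 304
Denominator = 191 + 28 + 73 + 48 + 12 + 108 = 460
CON1 = 304 / 460 = 0.6609
Denominator = 191 + 28 + 73 + 48 + 12 = 352
CON3 = 304 / 352 = 0.8636
Difference = 86.36 − 66.09 = 20.27 percentage points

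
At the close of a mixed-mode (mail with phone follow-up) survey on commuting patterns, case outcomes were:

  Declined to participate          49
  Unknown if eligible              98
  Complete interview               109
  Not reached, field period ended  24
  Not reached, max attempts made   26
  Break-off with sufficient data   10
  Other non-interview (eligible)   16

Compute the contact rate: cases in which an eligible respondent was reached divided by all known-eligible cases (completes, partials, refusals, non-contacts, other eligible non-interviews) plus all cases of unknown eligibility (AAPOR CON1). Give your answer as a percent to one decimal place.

Never reached = 24 + 26 = 50
Top: 109 + 10 + 49 + 16 = 184
Denominator: 109 + 10 + 49 + 50 + 16 + 98 = 332
CON1 = 184 / 332 = 0.5542

55.4%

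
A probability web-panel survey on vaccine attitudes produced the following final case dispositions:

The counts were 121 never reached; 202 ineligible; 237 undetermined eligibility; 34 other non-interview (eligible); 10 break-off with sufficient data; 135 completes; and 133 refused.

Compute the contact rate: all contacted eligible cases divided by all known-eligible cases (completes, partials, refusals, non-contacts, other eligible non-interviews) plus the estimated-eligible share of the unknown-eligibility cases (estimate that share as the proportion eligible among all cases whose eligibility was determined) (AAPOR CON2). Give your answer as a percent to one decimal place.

52.5%

Top = 135 + 10 + 133 + 34 = 312
Determined eligible = 135 + 10 + 133 + 121 + 34 = 433
e = 433 / (433 + 202) = 433 / 635 = 0.6819
Eligible share of unknowns = 0.6819 × 237 = 161.61
Denominator = 433 + 161.61 = 594.61
CON2 = 312 / 594.61 = 0.5247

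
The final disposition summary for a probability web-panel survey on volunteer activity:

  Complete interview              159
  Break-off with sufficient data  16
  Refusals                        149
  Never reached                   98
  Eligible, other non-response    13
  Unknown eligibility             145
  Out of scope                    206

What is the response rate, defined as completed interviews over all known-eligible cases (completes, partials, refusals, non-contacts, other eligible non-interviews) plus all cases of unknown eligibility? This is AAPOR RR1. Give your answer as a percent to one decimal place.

Top → 159
Denominator → 159 + 16 + 149 + 98 + 13 + 145 = 580
RR1 = 159 / 580 = 0.2741

27.4%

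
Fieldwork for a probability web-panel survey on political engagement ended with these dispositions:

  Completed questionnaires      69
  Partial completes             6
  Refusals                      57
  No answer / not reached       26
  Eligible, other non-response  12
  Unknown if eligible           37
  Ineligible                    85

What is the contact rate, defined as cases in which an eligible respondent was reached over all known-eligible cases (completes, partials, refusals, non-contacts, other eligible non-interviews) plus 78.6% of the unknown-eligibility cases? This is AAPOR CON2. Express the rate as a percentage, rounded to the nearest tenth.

72.3%

Top: 69 + 6 + 57 + 12 = 144
Known eligible: 69 + 6 + 57 + 26 + 12 = 170
Estimated eligible among unknowns: 0.7860 × 37 = 29.08
Denominator: 170 + 29.08 = 199.08
CON2 = 144 / 199.08 = 0.7233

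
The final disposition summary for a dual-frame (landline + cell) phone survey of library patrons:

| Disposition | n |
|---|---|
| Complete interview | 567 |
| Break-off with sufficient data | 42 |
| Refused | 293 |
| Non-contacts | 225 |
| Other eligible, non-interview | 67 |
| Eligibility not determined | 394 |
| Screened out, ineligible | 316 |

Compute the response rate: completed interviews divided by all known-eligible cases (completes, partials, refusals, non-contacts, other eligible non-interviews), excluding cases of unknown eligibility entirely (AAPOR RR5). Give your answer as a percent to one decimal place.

47.5%

Num → 567
Denominator → 567 + 42 + 293 + 225 + 67 = 1194
RR5 = 567 / 1194 = 0.4749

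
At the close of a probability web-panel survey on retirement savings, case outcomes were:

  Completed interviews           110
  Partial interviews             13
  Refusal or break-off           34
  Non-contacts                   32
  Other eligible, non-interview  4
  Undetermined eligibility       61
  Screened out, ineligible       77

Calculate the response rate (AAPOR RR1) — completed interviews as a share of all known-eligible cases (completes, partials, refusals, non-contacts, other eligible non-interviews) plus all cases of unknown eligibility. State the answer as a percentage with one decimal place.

Num: 110
Base: 110 + 13 + 34 + 32 + 4 + 61 = 254
RR1 = 110 / 254 = 0.4331

43.3%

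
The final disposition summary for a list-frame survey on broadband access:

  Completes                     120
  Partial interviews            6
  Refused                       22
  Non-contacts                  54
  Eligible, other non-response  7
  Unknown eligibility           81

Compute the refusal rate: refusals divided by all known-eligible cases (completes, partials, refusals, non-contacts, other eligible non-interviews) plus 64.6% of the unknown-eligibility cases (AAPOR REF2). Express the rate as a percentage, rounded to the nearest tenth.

8.4%

Num: 22
Determined eligible: 120 + 6 + 22 + 54 + 7 = 209
Estimated eligible among unknowns: 0.6460 × 81 = 52.33
Denom: 209 + 52.33 = 261.33
REF2 = 22 / 261.33 = 0.0842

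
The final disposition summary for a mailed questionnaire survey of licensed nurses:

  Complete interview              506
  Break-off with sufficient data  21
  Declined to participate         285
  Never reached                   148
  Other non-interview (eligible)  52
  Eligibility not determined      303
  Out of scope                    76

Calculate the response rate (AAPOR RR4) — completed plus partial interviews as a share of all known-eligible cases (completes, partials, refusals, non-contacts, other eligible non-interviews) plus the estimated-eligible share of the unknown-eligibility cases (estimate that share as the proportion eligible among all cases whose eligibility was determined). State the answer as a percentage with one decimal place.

40.7%

Top = 506 + 21 = 527
Eligible (known) = 506 + 21 + 285 + 148 + 52 = 1012
e = 1012 / (1012 + 76) = 1012 / 1088 = 0.9301
Estimated eligible among unknowns = 0.9301 × 303 = 281.82
Denom = 1012 + 281.82 = 1293.82
RR4 = 527 / 1293.82 = 0.4073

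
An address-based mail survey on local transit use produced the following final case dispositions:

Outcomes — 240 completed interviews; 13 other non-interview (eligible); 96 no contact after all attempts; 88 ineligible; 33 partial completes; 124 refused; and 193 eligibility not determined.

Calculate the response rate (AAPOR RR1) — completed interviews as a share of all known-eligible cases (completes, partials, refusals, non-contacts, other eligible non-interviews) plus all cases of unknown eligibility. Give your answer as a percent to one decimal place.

Top → 240
Denominator → 240 + 33 + 124 + 96 + 13 + 193 = 699
RR1 = 240 / 699 = 0.3433

34.3%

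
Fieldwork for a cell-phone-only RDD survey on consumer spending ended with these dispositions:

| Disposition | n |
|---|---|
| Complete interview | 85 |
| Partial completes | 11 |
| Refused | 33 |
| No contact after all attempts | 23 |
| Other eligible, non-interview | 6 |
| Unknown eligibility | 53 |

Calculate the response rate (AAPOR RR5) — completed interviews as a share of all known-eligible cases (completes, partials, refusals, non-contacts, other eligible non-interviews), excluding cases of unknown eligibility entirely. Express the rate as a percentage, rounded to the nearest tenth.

53.8%

Top → 85
Denominator → 85 + 11 + 33 + 23 + 6 = 158
RR5 = 85 / 158 = 0.5380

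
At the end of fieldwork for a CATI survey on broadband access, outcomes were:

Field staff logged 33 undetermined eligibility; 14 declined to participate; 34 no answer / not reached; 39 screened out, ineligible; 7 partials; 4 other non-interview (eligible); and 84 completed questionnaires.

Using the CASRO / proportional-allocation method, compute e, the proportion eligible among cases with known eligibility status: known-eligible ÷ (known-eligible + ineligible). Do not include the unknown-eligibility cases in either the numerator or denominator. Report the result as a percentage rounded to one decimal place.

Determined eligible → 84 + 7 + 14 + 34 + 4 = 143
e = 143 / (143 + 39) = 143 / 182 = 0.7857

78.6%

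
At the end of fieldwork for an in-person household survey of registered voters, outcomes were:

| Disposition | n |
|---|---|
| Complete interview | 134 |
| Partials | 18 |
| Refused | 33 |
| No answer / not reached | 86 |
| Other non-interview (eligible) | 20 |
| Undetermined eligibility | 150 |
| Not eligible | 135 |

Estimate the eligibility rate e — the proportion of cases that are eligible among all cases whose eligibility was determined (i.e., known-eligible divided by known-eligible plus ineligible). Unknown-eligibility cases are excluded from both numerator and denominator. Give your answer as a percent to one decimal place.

Eligible (known) = 134 + 18 + 33 + 86 + 20 = 291
e = 291 / (291 + 135) = 291 / 426 = 0.6831

68.3%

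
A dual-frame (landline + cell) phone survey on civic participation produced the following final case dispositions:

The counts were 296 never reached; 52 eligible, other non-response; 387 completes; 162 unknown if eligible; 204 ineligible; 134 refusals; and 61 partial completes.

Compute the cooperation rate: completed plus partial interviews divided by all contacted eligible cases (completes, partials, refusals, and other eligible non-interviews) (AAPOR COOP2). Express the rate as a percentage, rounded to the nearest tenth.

Num → 387 + 61 = 448
Denominator → 387 + 61 + 134 + 52 = 634
COOP2 = 448 / 634 = 0.7066

70.7%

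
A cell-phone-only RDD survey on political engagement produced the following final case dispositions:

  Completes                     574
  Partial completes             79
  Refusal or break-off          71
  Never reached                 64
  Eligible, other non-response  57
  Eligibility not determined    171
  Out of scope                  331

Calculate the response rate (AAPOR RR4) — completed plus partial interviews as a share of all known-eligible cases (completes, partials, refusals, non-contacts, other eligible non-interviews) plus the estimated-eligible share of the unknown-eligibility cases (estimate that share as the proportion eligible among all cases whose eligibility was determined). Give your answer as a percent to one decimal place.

Numerator → 574 + 79 = 653
Determined eligible → 574 + 79 + 71 + 64 + 57 = 845
e = 845 / (845 + 331) = 845 / 1176 = 0.7185
Eligible share of unknowns → 0.7185 × 171 = 122.86
Denominator → 845 + 122.86 = 967.86
RR4 = 653 / 967.86 = 0.6747

67.5%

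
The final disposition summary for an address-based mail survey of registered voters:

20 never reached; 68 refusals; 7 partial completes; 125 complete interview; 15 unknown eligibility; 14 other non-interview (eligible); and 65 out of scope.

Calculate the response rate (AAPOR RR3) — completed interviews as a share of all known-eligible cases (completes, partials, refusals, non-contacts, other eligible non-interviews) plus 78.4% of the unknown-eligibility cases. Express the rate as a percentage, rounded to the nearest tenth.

Top: 125
Determined eligible: 125 + 7 + 68 + 20 + 14 = 234
Estimated eligible among unknowns: 0.7840 × 15 = 11.76
Denominator: 234 + 11.76 = 245.76
RR3 = 125 / 245.76 = 0.5086

50.9%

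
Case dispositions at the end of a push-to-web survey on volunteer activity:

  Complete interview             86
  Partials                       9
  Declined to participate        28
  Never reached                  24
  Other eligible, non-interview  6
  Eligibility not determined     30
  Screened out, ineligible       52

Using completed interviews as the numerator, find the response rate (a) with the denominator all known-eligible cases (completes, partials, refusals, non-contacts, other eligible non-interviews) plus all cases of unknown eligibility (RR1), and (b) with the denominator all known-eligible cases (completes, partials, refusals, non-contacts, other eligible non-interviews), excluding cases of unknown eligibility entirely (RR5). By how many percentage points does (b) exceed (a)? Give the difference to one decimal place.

Num = 86
Base = 86 + 9 + 28 + 24 + 6 + 30 = 183
RR1 = 86 / 183 = 0.4699
Base = 86 + 9 + 28 + 24 + 6 = 153
RR5 = 86 / 153 = 0.5621
Difference = 56.21 − 46.99 = 9.22 percentage points

9.2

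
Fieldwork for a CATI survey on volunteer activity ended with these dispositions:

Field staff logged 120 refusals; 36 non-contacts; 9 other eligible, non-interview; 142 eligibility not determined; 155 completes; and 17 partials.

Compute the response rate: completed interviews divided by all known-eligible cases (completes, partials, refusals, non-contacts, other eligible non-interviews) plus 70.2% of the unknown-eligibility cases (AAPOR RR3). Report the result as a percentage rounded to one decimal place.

35.5%

Top → 155
Eligible (known) → 155 + 17 + 120 + 36 + 9 = 337
Eligible share of unknowns → 0.7020 × 142 = 99.68
Denominator → 337 + 99.68 = 436.68
RR3 = 155 / 436.68 = 0.3550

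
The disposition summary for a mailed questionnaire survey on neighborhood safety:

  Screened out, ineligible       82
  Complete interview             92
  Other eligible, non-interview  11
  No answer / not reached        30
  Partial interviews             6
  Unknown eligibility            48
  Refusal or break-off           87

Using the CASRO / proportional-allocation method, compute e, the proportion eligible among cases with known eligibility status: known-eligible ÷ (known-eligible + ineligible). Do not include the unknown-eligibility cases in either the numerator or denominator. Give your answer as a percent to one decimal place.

Determined eligible: 92 + 6 + 87 + 30 + 11 = 226
e = 226 / (226 + 82) = 226 / 308 = 0.7338

73.4%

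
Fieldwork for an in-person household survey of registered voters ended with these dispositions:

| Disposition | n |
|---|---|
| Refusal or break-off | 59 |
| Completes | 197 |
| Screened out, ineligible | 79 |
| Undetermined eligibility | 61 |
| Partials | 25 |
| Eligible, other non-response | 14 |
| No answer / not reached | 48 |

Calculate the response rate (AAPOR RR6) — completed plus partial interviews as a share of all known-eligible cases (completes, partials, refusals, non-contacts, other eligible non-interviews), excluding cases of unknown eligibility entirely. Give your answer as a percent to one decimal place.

64.7%

Numerator → 197 + 25 = 222
Base → 197 + 25 + 59 + 48 + 14 = 343
RR6 = 222 / 343 = 0.6472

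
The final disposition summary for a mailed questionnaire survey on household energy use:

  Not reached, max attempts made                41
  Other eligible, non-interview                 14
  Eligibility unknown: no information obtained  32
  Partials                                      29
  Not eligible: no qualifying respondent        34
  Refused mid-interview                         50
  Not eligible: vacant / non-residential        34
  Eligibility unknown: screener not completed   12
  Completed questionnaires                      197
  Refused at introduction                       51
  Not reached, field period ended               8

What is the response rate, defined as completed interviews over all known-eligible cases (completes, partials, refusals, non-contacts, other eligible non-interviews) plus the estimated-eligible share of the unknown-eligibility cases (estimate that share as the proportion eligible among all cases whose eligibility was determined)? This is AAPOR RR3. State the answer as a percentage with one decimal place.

Declined to participate = 51 + 50 = 101
No answer / not reached = 8 + 41 = 49
Undetermined eligibility = 12 + 32 = 44
Ineligible = 34 + 34 = 68
Top → 197
Determined eligible → 197 + 29 + 101 + 49 + 14 = 390
e = 390 / (390 + 68) = 390 / 458 = 0.8515
Estimated eligible among unknowns → 0.8515 × 44 = 37.47
Denom → 390 + 37.47 = 427.47
RR3 = 197 / 427.47 = 0.4609

46.1%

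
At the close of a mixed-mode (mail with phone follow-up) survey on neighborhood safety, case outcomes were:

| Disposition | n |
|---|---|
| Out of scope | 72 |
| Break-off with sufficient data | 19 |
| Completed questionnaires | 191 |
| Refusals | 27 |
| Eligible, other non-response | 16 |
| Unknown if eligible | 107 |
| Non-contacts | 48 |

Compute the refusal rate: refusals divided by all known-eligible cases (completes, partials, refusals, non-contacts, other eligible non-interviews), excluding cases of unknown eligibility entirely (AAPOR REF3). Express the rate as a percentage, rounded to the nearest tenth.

Num = 27
Denom = 191 + 19 + 27 + 48 + 16 = 301
REF3 = 27 / 301 = 0.0897

9.0%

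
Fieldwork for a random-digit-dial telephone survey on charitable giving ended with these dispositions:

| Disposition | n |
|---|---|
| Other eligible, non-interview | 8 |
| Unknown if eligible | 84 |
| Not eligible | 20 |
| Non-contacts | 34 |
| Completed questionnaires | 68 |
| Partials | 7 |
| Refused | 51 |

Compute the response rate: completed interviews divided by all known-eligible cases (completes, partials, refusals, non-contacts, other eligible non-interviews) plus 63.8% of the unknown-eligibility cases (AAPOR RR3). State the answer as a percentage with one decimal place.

30.7%

Top: 68
Eligible (known): 68 + 7 + 51 + 34 + 8 = 168
Eligible share of unknowns: 0.6380 × 84 = 53.59
Base: 168 + 53.59 = 221.59
RR3 = 68 / 221.59 = 0.3069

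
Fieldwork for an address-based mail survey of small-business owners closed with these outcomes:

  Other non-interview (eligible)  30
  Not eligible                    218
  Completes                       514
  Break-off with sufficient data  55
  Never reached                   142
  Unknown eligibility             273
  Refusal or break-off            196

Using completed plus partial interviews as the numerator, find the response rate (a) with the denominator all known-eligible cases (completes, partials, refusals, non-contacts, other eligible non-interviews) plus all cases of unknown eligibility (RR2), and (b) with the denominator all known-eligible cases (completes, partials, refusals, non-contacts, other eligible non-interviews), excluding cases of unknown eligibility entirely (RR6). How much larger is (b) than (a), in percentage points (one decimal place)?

13.7

Top: 514 + 55 = 569
Denom: 514 + 55 + 196 + 142 + 30 + 273 = 1210
RR2 = 569 / 1210 = 0.4702
Denom: 514 + 55 + 196 + 142 + 30 = 937
RR6 = 569 / 937 = 0.6073
Difference = 60.73 − 47.02 = 13.71 percentage points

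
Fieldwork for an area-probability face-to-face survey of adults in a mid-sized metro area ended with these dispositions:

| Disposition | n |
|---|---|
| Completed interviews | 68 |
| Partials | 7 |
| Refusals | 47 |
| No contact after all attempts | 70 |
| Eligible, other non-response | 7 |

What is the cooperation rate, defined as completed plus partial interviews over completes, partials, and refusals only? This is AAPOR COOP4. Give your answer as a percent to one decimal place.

61.5%

Num: 68 + 7 = 75
Base: 68 + 7 + 47 = 122
COOP4 = 75 / 122 = 0.6148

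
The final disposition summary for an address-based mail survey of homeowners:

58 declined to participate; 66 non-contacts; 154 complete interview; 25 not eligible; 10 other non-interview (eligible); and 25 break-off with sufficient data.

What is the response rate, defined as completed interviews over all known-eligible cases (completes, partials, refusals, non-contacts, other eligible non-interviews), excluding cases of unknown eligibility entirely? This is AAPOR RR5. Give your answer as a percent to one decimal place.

49.2%

Top → 154
Denominator → 154 + 25 + 58 + 66 + 10 = 313
RR5 = 154 / 313 = 0.4920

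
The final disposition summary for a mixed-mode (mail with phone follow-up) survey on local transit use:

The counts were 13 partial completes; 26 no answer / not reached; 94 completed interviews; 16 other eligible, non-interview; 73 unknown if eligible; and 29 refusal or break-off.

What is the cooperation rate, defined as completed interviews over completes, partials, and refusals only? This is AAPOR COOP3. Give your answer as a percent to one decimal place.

Num → 94
Denom → 94 + 13 + 29 = 136
COOP3 = 94 / 136 = 0.6912

69.1%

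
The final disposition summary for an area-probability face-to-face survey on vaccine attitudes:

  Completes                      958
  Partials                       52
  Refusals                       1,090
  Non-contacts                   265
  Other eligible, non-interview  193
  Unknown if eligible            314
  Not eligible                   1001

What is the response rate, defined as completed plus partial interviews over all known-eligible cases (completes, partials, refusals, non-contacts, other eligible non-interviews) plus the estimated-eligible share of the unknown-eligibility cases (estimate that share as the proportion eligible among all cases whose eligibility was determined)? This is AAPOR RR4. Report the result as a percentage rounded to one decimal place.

Numerator: 958 + 52 = 1010
Eligible (known): 958 + 52 + 1090 + 265 + 193 = 2558
e = 2558 / (2558 + 1001) = 2558 / 3559 = 0.7187
Estimated eligible among unknowns: 0.7187 × 314 = 225.67
Denominator: 2558 + 225.67 = 2783.67
RR4 = 1010 / 2783.67 = 0.3628

36.3%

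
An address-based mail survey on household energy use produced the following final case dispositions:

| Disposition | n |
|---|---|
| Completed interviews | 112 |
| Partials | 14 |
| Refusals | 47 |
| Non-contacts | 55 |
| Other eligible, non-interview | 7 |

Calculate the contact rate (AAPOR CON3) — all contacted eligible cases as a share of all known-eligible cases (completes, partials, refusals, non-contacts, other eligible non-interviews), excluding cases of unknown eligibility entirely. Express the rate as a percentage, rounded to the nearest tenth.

76.6%

Numerator: 112 + 14 + 47 + 7 = 180
Base: 112 + 14 + 47 + 55 + 7 = 235
CON3 = 180 / 235 = 0.7660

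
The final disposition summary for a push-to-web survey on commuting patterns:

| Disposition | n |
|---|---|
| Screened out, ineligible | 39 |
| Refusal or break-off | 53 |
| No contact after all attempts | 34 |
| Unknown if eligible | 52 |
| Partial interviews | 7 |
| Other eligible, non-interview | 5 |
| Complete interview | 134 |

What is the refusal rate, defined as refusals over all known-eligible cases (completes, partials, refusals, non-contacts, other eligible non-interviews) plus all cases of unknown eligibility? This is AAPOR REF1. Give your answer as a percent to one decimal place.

18.6%

Numerator → 53
Denominator → 134 + 7 + 53 + 34 + 5 + 52 = 285
REF1 = 53 / 285 = 0.1860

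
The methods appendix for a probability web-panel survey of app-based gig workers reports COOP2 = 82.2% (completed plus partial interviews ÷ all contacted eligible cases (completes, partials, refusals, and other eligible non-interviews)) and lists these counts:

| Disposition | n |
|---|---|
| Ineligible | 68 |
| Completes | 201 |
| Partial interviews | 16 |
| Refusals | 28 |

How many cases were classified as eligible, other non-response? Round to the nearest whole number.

Num → 201 + 16 = 217
COOP2 = 217 / D = 0.822
D = 217 / 0.822 = 264.0
Remaining denominator categories sum to 245
eligible, other non-response = 264.0 − 245 ≈ 19

19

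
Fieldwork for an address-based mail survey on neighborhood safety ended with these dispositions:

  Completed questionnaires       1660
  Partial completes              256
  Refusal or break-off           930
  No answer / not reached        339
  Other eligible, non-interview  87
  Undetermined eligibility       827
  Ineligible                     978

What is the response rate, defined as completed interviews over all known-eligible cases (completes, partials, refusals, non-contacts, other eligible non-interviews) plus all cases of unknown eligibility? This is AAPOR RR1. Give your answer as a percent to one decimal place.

Num: 1660
Denominator: 1660 + 256 + 930 + 339 + 87 + 827 = 4099
RR1 = 1660 / 4099 = 0.4050

40.5%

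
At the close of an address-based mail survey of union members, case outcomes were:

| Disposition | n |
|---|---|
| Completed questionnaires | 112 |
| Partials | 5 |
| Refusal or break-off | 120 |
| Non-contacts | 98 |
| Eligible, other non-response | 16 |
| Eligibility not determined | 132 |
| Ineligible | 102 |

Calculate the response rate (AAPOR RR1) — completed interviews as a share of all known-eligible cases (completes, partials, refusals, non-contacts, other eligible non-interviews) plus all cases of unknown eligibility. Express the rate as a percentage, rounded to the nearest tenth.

23.2%

Numerator: 112
Denom: 112 + 5 + 120 + 98 + 16 + 132 = 483
RR1 = 112 / 483 = 0.2319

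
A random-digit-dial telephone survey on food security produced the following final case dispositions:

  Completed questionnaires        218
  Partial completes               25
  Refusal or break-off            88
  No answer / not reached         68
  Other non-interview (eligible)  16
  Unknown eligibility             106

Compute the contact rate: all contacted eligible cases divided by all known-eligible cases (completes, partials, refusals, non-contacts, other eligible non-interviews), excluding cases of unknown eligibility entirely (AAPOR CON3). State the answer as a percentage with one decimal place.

Num = 218 + 25 + 88 + 16 = 347
Base = 218 + 25 + 88 + 68 + 16 = 415
CON3 = 347 / 415 = 0.8361

83.6%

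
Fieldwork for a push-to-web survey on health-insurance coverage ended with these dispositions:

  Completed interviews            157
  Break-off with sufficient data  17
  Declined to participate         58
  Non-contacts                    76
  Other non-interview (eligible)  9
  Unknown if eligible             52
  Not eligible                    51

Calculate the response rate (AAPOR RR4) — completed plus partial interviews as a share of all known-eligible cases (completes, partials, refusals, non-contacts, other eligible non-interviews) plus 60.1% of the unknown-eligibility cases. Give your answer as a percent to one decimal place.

Numerator = 157 + 17 = 174
Determined eligible = 157 + 17 + 58 + 76 + 9 = 317
Estimated eligible among unknowns = 0.6010 × 52 = 31.25
Base = 317 + 31.25 = 348.25
RR4 = 174 / 348.25 = 0.4996

50.0%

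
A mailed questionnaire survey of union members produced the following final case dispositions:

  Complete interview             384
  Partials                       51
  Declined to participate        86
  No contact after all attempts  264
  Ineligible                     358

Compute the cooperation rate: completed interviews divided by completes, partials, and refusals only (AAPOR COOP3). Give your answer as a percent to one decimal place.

Top → 384
Denominator → 384 + 51 + 86 = 521
COOP3 = 384 / 521 = 0.7370

73.7%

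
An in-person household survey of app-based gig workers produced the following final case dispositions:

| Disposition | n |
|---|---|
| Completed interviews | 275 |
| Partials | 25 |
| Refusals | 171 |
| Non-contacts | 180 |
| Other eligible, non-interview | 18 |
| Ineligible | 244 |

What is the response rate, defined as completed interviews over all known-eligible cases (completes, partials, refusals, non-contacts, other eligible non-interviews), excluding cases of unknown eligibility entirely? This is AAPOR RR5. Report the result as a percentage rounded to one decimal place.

Num = 275
Base = 275 + 25 + 171 + 180 + 18 = 669
RR5 = 275 / 669 = 0.4111

41.1%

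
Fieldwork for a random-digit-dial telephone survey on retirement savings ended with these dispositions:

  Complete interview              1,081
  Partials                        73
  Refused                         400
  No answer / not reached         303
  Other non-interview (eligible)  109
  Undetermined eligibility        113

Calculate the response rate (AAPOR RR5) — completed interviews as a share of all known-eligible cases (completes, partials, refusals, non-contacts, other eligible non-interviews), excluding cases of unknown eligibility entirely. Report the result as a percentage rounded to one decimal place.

55.0%

Num = 1081
Denominator = 1081 + 73 + 400 + 303 + 109 = 1966
RR5 = 1081 / 1966 = 0.5498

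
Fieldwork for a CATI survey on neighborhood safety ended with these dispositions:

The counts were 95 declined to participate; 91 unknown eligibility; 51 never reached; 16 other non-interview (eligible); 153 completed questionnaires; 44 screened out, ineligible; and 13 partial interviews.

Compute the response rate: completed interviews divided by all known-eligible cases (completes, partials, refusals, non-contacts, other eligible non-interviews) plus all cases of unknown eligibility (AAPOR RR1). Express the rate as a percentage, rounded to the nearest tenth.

Top = 153
Denom = 153 + 13 + 95 + 51 + 16 + 91 = 419
RR1 = 153 / 419 = 0.3652

36.5%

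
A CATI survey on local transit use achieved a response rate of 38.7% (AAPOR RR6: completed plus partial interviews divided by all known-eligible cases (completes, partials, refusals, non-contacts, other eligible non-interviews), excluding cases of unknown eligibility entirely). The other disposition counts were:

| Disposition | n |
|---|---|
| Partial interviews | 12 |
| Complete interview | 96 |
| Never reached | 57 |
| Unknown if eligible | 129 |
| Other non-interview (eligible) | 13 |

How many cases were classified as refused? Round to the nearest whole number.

101

Top: 96 + 12 = 108
RR6 = 108 / D = 0.387
D = 108 / 0.387 = 279.1
Rest of base = 178
refused = 279.1 − 178 ≈ 101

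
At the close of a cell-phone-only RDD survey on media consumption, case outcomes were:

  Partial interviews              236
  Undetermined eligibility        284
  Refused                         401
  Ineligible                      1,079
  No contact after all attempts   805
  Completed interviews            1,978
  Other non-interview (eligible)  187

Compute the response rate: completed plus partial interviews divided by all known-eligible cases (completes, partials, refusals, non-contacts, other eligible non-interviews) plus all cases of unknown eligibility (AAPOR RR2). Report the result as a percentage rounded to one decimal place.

Top: 1978 + 236 = 2214
Denom: 1978 + 236 + 401 + 805 + 187 + 284 = 3891
RR2 = 2214 / 3891 = 0.5690

56.9%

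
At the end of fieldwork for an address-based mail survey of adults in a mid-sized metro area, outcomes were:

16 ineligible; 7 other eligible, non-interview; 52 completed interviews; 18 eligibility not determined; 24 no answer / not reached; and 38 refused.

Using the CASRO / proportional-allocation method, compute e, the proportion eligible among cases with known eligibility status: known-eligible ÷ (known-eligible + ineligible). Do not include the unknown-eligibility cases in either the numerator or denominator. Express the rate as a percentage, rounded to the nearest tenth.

88.3%

Eligible (known): 52 + 38 + 24 + 7 = 121
e = 121 / (121 + 16) = 121 / 137 = 0.8832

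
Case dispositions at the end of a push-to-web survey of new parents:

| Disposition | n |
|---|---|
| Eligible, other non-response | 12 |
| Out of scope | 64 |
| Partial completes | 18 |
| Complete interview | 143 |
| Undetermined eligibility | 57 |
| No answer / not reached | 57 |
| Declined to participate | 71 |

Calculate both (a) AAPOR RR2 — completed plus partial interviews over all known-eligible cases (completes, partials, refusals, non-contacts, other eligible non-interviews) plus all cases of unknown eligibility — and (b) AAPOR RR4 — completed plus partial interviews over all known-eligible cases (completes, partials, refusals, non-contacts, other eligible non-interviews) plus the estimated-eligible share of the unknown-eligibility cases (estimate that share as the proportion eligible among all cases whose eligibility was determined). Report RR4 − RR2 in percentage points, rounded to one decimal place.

Top: 143 + 18 = 161
Denom: 143 + 18 + 71 + 57 + 12 + 57 = 358
RR2 = 161 / 358 = 0.4497
Determined eligible: 143 + 18 + 71 + 57 + 12 = 301
e = 301 / (301 + 64) = 301 / 365 = 0.8247
Estimated eligible among unknowns: 0.8247 × 57 = 47.01
Denom: 301 + 47.01 = 348.01
RR4 = 161 / 348.01 = 0.4626
Difference = 46.26 − 44.97 = 1.29 percentage points

1.3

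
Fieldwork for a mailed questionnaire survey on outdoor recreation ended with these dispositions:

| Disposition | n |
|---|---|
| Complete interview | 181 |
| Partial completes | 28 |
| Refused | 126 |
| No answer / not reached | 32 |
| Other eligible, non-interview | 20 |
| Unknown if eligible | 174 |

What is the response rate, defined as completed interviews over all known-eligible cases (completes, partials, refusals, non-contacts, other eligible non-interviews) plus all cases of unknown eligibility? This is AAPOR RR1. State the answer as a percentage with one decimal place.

32.3%

Top: 181
Denominator: 181 + 28 + 126 + 32 + 20 + 174 = 561
RR1 = 181 / 561 = 0.3226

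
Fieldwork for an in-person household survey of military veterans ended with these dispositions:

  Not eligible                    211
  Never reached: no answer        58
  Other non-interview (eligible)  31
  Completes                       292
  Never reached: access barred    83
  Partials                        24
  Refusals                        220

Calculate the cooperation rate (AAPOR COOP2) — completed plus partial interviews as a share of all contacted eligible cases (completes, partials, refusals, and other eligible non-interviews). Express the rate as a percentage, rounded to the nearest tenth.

No contact after all attempts = 58 + 83 = 141
Top: 292 + 24 = 316
Base: 292 + 24 + 220 + 31 = 567
COOP2 = 316 / 567 = 0.5573

55.7%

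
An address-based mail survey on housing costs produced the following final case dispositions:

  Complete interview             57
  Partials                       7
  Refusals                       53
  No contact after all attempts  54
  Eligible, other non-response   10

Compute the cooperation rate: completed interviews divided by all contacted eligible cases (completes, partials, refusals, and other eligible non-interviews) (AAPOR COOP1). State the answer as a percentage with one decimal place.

44.9%

Numerator = 57
Denominator = 57 + 7 + 53 + 10 = 127
COOP1 = 57 / 127 = 0.4488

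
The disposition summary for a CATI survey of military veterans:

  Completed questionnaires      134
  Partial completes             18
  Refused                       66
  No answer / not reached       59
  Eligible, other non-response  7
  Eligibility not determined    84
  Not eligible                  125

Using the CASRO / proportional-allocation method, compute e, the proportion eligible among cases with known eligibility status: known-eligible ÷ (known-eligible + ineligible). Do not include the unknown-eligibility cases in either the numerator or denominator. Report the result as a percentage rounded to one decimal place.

69.4%

Determined eligible: 134 + 18 + 66 + 59 + 7 = 284
e = 284 / (284 + 125) = 284 / 409 = 0.6944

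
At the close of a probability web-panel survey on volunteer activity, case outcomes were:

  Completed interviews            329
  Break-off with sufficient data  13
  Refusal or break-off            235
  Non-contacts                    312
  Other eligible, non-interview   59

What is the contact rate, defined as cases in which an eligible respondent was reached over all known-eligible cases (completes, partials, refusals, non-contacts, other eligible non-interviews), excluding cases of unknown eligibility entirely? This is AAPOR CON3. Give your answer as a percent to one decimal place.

Top → 329 + 13 + 235 + 59 = 636
Base → 329 + 13 + 235 + 312 + 59 = 948
CON3 = 636 / 948 = 0.6709

67.1%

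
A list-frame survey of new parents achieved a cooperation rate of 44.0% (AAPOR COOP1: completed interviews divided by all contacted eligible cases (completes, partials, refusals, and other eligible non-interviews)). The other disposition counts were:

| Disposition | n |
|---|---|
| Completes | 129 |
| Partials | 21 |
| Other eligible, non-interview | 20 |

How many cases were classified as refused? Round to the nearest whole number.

COOP1 = 129 / D = 0.440
D = 129 / 0.440 = 293.2
Other denominator terms total 170
refused = 293.2 − 170 ≈ 123

123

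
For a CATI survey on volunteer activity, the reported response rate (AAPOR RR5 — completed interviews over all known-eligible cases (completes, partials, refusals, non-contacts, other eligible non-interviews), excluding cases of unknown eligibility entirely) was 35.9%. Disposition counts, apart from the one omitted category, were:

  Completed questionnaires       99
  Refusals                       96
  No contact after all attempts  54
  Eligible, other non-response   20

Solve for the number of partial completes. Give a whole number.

RR5 = 99 / D = 0.359
D = 99 / 0.359 = 275.8
Remaining denominator categories sum to 269
partial completes = 275.8 − 269 ≈ 7

7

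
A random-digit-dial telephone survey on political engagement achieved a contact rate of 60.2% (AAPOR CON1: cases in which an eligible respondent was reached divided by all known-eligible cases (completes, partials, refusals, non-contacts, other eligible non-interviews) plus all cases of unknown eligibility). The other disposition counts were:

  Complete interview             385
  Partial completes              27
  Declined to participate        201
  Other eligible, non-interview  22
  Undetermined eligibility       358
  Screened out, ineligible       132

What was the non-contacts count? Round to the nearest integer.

Num → 385 + 27 + 201 + 22 = 635
CON1 = 635 / D = 0.602
D = 635 / 0.602 = 1054.8
Remaining denominator categories sum to 993
non-contacts = 1054.8 − 993 ≈ 62

62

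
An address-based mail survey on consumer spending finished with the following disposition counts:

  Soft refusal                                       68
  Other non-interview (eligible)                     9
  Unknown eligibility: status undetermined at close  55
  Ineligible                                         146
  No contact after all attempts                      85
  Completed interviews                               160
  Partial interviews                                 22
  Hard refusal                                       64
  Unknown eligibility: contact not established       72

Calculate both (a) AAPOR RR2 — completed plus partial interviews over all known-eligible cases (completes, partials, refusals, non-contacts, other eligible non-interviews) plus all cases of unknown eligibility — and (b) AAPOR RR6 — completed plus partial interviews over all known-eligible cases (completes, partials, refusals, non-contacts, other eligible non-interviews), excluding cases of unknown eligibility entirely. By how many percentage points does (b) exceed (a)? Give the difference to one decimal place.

Refused = 64 + 68 = 132
Undetermined eligibility = 72 + 55 = 127
Numerator: 160 + 22 = 182
Denom: 160 + 22 + 132 + 85 + 9 + 127 = 535
RR2 = 182 / 535 = 0.3402
Denom: 160 + 22 + 132 + 85 + 9 = 408
RR6 = 182 / 408 = 0.4461
Difference = 44.61 − 34.02 = 10.59 percentage points

10.6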